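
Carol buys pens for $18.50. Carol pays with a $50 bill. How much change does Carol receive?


Start with the amount paid:
$50
Subtract the price:
$50 - $18.50 = $31.50

$31.50


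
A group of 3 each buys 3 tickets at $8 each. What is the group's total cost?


Cost per person:
3 x $8 = $24
Group total:
3 x $24 = $72

$72


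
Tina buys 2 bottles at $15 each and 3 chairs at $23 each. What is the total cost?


Cost of bottles:
2 x $15 = $30
Cost of chairs:
3 x $23 = $69
Add both:
$30 + $69 = $99

$99


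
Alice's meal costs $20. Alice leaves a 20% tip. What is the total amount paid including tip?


Calculate the tip:
20% of $20 = $4
Add tip to meal cost:
$20 + $4 = $24

$24


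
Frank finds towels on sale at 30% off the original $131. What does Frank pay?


Calculate the discount amount:
30% of $131 = $39.30
Subtract from original:
$131 - $39.30 = $91.70

$91.70


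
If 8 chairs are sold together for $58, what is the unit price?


Total cost: $58
Number of items: 8
Unit price: $58 / 8 = $7.25

$7.25


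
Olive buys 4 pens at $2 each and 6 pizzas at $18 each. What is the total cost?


Cost of pens:
4 x $2 = $8
Cost of pizzas:
6 x $18 = $108
Add both:
$8 + $108 = $116

$116


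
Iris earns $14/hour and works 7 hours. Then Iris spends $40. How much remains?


Calculate earnings:
7 x $14 = $98
Subtract spending:
$98 - $40 = $58

$58


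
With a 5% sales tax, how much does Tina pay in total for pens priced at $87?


Calculate the tax:
5% of $87 = $4.35
Add tax to price:
$87 + $4.35 = $91.35

$91.35


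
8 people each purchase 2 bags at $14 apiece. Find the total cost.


Cost per person:
2 x $14 = $28
Group total:
8 x $28 = $224

$224


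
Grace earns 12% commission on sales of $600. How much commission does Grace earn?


Convert rate to decimal:
12% = 0.12
Multiply by sales:
$600 x 0.12 = $72

$72


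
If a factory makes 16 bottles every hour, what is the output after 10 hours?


Production rate: 16 bottles per hour
Time: 10 hours
Total: 16 x 10 = 160 bottles

160 bottles


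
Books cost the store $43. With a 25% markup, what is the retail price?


Calculate the markup amount:
25% of $43 = $10.75
Add to cost:
$43 + $10.75 = $53.75

$53.75


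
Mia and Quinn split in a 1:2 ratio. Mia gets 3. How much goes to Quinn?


Find the multiplier:
3 / 1 = 3
Apply to Quinn's share:
2 x 3 = 6

6


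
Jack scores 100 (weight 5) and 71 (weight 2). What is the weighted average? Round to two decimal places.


Weighted sum:
5 x 100 + 2 x 71 = 642
Total weight:
5 + 2 = 7
Weighted average:
642 / 7 = 91.7142... ≈ 91.71

91.71


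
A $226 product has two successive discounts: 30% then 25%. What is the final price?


First discount:
30% of $226 = $67.80
Price after first discount:
$226 - $67.80 = $158.20
Second discount:
25% of $158.20 = $39.55
Final price:
$158.20 - $39.55 = $118.65

$118.65


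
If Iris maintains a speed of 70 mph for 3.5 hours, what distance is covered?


Use the formula: distance = speed x time
Speed = 70 mph, Time = 3.5 hours
70 x 3.5 = 245 miles

245 miles


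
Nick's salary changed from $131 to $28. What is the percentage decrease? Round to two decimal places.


Find the absolute change:
|28 - 131| = 103
Divide by original and multiply by 100:
103 / 131 x 100 = 78.6259...% ≈ 78.63%

78.63%


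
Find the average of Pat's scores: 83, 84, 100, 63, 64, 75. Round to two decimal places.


Add the scores:
83 + 84 + 100 + 63 + 64 + 75 = 469
Divide by the number of tests:
469 / 6 = 78.1666... ≈ 78.17

78.17


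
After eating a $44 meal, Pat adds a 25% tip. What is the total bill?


Calculate the tip:
25% of $44 = $11
Add tip to meal cost:
$44 + $11 = $55

$55


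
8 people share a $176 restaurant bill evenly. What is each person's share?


Total bill: $176
Number of people: 8
Each pays: $176 / 8 = $22

$22


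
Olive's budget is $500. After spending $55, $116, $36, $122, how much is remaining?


Add up expenses:
$55 + $116 + $36 + $122 = $329
Subtract from budget:
$500 - $329 = $171

$171


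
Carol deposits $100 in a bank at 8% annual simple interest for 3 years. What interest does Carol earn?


Use the formula I = P x R x T / 100
P x R x T = 100 x 8 x 3 = 2400
I = 2400 / 100 = $24

$24


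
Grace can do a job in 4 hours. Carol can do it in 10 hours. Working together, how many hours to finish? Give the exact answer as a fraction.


Grace's rate: 1/4 of the job per hour
Carol's rate: 1/10 of the job per hour
Combined rate: 1/4 + 1/10 = 7/20 per hour
Time = 1 / (7/20) = 20/7 hours (≈ 2.86 hours)

20/7 hours


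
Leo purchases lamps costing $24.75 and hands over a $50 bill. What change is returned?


Start with the amount paid:
$50
Subtract the price:
$50 - $24.75 = $25.25

$25.25


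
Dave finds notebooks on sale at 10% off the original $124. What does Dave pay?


Calculate the discount amount:
10% of $124 = $12.40
Subtract from original:
$124 - $12.40 = $111.60

$111.60


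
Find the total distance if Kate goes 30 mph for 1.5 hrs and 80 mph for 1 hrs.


Leg 1 distance:
30 x 1.5 = 45 miles
Leg 2 distance:
80 x 1 = 80 miles
Total distance:
45 + 80 = 125 miles

125 miles


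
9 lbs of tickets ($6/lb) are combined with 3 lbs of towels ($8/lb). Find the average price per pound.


Cost of tickets:
9 x $6 = $54
Cost of towels:
3 x $8 = $24
Total cost: $54 + $24 = $78
Total weight: 12 lbs
Average: $78 / 12 = $6.50/lb

$6.50/lb


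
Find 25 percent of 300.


Convert percentage to decimal:
25% = 0.25
Multiply:
300 x 0.25 = 75

75


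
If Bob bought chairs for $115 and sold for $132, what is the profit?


Selling price = $132
Cost price = $115
Profit = selling price - cost price:
Profit = $132 - $115 = $17

$17


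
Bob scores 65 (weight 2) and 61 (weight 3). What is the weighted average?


Weighted sum:
2 x 65 + 3 x 61 = 313
Total weight:
2 + 3 = 5
Weighted average:
313 / 5 = 62.6

62.6


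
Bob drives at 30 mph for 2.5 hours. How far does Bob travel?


Use the formula: distance = speed x time
Speed = 30 mph, Time = 2.5 hours
30 x 2.5 = 75 miles

75 miles


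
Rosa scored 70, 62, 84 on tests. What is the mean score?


Add the scores:
70 + 62 + 84 = 216
Divide by the number of tests:
216 / 3 = 72

72


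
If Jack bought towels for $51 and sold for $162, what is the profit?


Selling price = $162
Cost price = $51
Profit = selling price - cost price:
Profit = $162 - $51 = $111

$111


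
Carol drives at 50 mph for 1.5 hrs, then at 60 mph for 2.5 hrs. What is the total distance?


Leg 1 distance:
50 x 1.5 = 75 miles
Leg 2 distance:
60 x 2.5 = 150 miles
Total distance:
75 + 150 = 225 miles

225 miles


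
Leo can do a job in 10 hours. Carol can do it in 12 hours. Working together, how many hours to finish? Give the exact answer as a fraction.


Leo's rate: 1/10 of the job per hour
Carol's rate: 1/12 of the job per hour
Combined rate: 1/10 + 1/12 = 11/60 per hour
Time = 1 / (11/60) = 60/11 hours (≈ 5.45 hours)

60/11 hours


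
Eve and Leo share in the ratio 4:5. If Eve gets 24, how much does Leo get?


Find the multiplier:
24 / 4 = 6
Apply to Leo's share:
5 x 6 = 30

30


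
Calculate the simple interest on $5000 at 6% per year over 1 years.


Use the formula I = P x R x T / 100
P x R x T = 5000 x 6 x 1 = 30000
I = 30000 / 100 = $300

$300


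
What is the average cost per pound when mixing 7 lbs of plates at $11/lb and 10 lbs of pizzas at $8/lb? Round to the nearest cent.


Cost of plates:
7 x $11 = $77
Cost of pizzas:
10 x $8 = $80
Total cost: $77 + $80 = $157
Total weight: 17 lbs
Average: $157 / 17 = $9.2352... ≈ $9.24/lb

$9.24/lb


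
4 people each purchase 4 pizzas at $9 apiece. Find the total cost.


Cost per person:
4 x $9 = $36
Group total:
4 x $36 = $144

$144


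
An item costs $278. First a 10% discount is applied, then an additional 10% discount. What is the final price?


First discount:
10% of $278 = $27.80
Price after first discount:
$278 - $27.80 = $250.20
Second discount:
10% of $250.20 = $25.02
Final price:
$250.20 - $25.02 = $225.18

$225.18


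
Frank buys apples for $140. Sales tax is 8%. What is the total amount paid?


Calculate the tax:
8% of $140 = $11.20
Add tax to price:
$140 + $11.20 = $151.20

$151.20


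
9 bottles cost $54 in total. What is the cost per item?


Total cost: $54
Number of items: 9
Unit price: $54 / 9 = $6

$6


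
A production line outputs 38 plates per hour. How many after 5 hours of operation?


Production rate: 38 plates per hour
Time: 5 hours
Total: 38 x 5 = 190 plates

190 plates


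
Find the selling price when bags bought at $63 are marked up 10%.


Calculate the markup amount:
10% of $63 = $6.30
Add to cost:
$63 + $6.30 = $69.30

$69.30


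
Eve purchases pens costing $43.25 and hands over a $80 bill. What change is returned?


Start with the amount paid:
$80
Subtract the price:
$80 - $43.25 = $36.75

$36.75


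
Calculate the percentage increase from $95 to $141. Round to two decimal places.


Find the absolute change:
|141 - 95| = 46
Divide by original and multiply by 100:
46 / 95 x 100 = 48.4210...% ≈ 48.42%

48.42%


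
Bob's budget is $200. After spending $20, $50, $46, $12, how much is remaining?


Add up expenses:
$20 + $50 + $46 + $12 = $128
Subtract from budget:
$200 - $128 = $72

$72


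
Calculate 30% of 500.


Convert percentage to decimal:
30% = 0.3
Multiply:
500 x 0.3 = 150

150


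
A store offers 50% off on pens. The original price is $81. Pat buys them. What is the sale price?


Calculate the discount amount:
50% of $81 = $40.50
Subtract from original:
$81 - $40.50 = $40.50

$40.50


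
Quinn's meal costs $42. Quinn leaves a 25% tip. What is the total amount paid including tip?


Calculate the tip:
25% of $42 = $10.50
Add tip to meal cost:
$42 + $10.50 = $52.50

$52.50


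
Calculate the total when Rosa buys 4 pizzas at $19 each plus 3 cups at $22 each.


Cost of pizzas:
4 x $19 = $76
Cost of cups:
3 x $22 = $66
Add both:
$76 + $66 = $142

$142


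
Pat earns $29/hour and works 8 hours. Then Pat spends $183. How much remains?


Calculate earnings:
8 x $29 = $232
Subtract spending:
$232 - $183 = $49

$49


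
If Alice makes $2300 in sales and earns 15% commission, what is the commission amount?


Convert rate to decimal:
15% = 0.15
Multiply by sales:
$2300 x 0.15 = $345

$345


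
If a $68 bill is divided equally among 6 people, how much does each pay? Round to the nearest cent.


Total bill: $68
Number of people: 6
Each pays: $68 / 6 = $11.3333... ≈ $11.33

$11.33


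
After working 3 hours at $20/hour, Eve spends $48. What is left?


Calculate earnings:
3 x $20 = $60
Subtract spending:
$60 - $48 = $12

$12


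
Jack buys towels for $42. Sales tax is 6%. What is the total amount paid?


Calculate the tax:
6% of $42 = $2.52
Add tax to price:
$42 + $2.52 = $44.52

$44.52


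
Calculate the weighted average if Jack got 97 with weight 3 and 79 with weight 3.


Weighted sum:
3 x 97 + 3 x 79 = 528
Total weight:
3 + 3 = 6
Weighted average:
528 / 6 = 88

88


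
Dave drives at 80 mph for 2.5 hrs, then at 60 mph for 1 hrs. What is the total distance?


Leg 1 distance:
80 x 2.5 = 200 miles
Leg 2 distance:
60 x 1 = 60 miles
Total distance:
200 + 60 = 260 miles

260 miles


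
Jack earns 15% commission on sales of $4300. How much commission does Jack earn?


Convert rate to decimal:
15% = 0.15
Multiply by sales:
$4300 x 0.15 = $645

$645


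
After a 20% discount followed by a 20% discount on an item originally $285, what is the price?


First discount:
20% of $285 = $57
Price after first discount:
$285 - $57 = $228
Second discount:
20% of $228 = $45.60
Final price:
$228 - $45.60 = $182.40

$182.40


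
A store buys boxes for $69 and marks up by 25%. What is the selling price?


Calculate the markup amount:
25% of $69 = $17.25
Add to cost:
$69 + $17.25 = $86.25

$86.25


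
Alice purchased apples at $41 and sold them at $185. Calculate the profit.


Selling price = $185
Cost price = $41
Profit = selling price - cost price:
Profit = $185 - $41 = $144

$144


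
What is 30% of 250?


Convert percentage to decimal:
30% = 0.3
Multiply:
250 x 0.3 = 75

75


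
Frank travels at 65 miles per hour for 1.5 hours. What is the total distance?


Use the formula: distance = speed x time
Speed = 65 mph, Time = 1.5 hours
65 x 1.5 = 97.5 miles

97.5 miles


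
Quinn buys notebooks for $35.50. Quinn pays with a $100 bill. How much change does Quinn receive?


Start with the amount paid:
$100
Subtract the price:
$100 - $35.50 = $64.50

$64.50


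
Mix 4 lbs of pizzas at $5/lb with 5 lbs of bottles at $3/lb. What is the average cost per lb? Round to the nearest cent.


Cost of pizzas:
4 x $5 = $20
Cost of bottles:
5 x $3 = $15
Total cost: $20 + $15 = $35
Total weight: 9 lbs
Average: $35 / 9 = $3.8888... ≈ $3.89/lb

$3.89/lb


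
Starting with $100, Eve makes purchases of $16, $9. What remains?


Add up expenses:
$16 + $9 = $25
Subtract from budget:
$100 - $25 = $75

$75


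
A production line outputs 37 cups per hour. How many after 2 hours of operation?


Production rate: 37 cups per hour
Time: 2 hours
Total: 37 x 2 = 74 cups

74 cups


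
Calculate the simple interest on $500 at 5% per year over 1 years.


Use the formula I = P x R x T / 100
P x R x T = 500 x 5 x 1 = 2500
I = 2500 / 100 = $25

$25


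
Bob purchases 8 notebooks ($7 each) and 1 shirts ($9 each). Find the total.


Cost of notebooks:
8 x $7 = $56
Cost of shirts:
1 x $9 = $9
Add both:
$56 + $9 = $65

$65


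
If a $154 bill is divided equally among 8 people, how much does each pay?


Total bill: $154
Number of people: 8
Each pays: $154 / 8 = $19.25

$19.25


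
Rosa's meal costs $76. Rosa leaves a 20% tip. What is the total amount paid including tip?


Calculate the tip:
20% of $76 = $15.20
Add tip to meal cost:
$76 + $15.20 = $91.20

$91.20


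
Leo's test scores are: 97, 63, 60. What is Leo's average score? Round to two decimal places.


Add the scores:
97 + 63 + 60 = 220
Divide by the number of tests:
220 / 3 = 73.3333... ≈ 73.33

73.33


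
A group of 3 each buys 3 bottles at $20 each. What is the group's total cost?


Cost per person:
3 x $20 = $60
Group total:
3 x $60 = $180

$180


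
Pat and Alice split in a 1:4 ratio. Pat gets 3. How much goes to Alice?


Find the multiplier:
3 / 1 = 3
Apply to Alice's share:
4 x 3 = 12

12


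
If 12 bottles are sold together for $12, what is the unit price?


Total cost: $12
Number of items: 12
Unit price: $12 / 12 = $1

$1


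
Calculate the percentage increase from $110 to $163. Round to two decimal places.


Find the absolute change:
|163 - 110| = 53
Divide by original and multiply by 100:
53 / 110 x 100 = 48.1818...% ≈ 48.18%

48.18%


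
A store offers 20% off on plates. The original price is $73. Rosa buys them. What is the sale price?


Calculate the discount amount:
20% of $73 = $14.60
Subtract from original:
$73 - $14.60 = $58.40

$58.40


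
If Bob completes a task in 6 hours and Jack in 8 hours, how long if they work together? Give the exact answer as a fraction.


Bob's rate: 1/6 of the job per hour
Jack's rate: 1/8 of the job per hour
Combined rate: 1/6 + 1/8 = 7/24 per hour
Time = 1 / (7/24) = 24/7 hours (≈ 3.43 hours)

24/7 hours


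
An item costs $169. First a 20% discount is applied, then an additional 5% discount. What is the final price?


First discount:
20% of $169 = $33.80
Price after first discount:
$169 - $33.80 = $135.20
Second discount:
5% of $135.20 = $6.76
Final price:
$135.20 - $6.76 = $128.44

$128.44


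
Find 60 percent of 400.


Convert percentage to decimal:
60% = 0.6
Multiply:
400 x 0.6 = 240

240


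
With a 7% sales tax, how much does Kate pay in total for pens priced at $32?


Calculate the tax:
7% of $32 = $2.24
Add tax to price:
$32 + $2.24 = $34.24

$34.24


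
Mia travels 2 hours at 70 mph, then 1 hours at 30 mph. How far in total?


Leg 1 distance:
70 x 2 = 140 miles
Leg 2 distance:
30 x 1 = 30 miles
Total distance:
140 + 30 = 170 miles

170 miles


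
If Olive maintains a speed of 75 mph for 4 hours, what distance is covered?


Use the formula: distance = speed x time
Speed = 75 mph, Time = 4 hours
75 x 4 = 300 miles

300 miles


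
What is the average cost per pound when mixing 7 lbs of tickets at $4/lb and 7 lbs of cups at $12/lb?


Cost of tickets:
7 x $4 = $28
Cost of cups:
7 x $12 = $84
Total cost: $28 + $84 = $112
Total weight: 14 lbs
Average: $112 / 14 = $8/lb

$8/lb


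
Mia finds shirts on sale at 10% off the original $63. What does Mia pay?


Calculate the discount amount:
10% of $63 = $6.30
Subtract from original:
$63 - $6.30 = $56.70

$56.70


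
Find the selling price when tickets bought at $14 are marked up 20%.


Calculate the markup amount:
20% of $14 = $2.80
Add to cost:
$14 + $2.80 = $16.80

$16.80


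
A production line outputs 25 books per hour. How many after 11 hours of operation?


Production rate: 25 books per hour
Time: 11 hours
Total: 25 x 11 = 275 books

275 books


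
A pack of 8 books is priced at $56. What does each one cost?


Total cost: $56
Number of items: 8
Unit price: $56 / 8 = $7

$7


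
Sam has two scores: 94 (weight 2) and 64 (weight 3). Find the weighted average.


Weighted sum:
2 x 94 + 3 x 64 = 380
Total weight:
2 + 3 = 5
Weighted average:
380 / 5 = 76

76


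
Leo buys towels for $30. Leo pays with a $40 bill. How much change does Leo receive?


Start with the amount paid:
$40
Subtract the price:
$40 - $30 = $10

$10


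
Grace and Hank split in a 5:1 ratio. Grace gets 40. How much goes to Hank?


Find the multiplier:
40 / 5 = 8
Apply to Hank's share:
1 x 8 = 8

8


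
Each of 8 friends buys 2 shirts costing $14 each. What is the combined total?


Cost per person:
2 x $14 = $28
Group total:
8 x $28 = $224

$224


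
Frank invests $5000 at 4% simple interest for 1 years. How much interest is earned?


Use the formula I = P x R x T / 100
P x R x T = 5000 x 4 x 1 = 20000
I = 20000 / 100 = $200

$200


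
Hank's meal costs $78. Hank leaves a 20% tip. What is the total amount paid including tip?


Calculate the tip:
20% of $78 = $15.60
Add tip to meal cost:
$78 + $15.60 = $93.60

$93.60


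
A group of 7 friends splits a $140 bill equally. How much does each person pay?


Total bill: $140
Number of people: 7
Each pays: $140 / 7 = $20

$20


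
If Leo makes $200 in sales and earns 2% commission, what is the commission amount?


Convert rate to decimal:
2% = 0.02
Multiply by sales:
$200 x 0.02 = $4

$4


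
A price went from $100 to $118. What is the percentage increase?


Find the absolute change:
|118 - 100| = 18
Divide by original and multiply by 100:
18 / 100 x 100 = 18%

18%


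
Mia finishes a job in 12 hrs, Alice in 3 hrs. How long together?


Mia's rate: 1/12 of the job per hour
Alice's rate: 1/3 of the job per hour
Combined rate: 1/12 + 1/3 = 5/12 per hour
Time = 1 / (5/12) = 12/5 = 2.4 hours

2.4 hours


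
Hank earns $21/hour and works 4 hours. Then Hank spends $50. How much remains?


Calculate earnings:
4 x $21 = $84
Subtract spending:
$84 - $50 = $34

$34


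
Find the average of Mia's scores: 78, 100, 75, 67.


Add the scores:
78 + 100 + 75 + 67 = 320
Divide by the number of tests:
320 / 4 = 80

80


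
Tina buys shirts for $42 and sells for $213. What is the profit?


Selling price = $213
Cost price = $42
Profit = selling price - cost price:
Profit = $213 - $42 = $171

$171


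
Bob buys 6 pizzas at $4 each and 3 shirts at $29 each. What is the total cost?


Cost of pizzas:
6 x $4 = $24
Cost of shirts:
3 x $29 = $87
Add both:
$24 + $87 = $111

$111


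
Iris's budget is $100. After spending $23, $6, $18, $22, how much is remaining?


Add up expenses:
$23 + $6 + $18 + $22 = $69
Subtract from budget:
$100 - $69 = $31

$31


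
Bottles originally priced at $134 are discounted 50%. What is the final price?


Calculate the discount amount:
50% of $134 = $67
Subtract from original:
$134 - $67 = $67

$67


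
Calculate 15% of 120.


Convert percentage to decimal:
15% = 0.15
Multiply:
120 x 0.15 = 18

18


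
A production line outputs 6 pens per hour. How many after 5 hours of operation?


Production rate: 6 pens per hour
Time: 5 hours
Total: 6 x 5 = 30 pens

30 pens


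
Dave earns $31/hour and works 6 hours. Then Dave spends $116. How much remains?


Calculate earnings:
6 x $31 = $186
Subtract spending:
$186 - $116 = $70

$70


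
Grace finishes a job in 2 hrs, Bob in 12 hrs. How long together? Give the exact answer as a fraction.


Grace's rate: 1/2 of the job per hour
Bob's rate: 1/12 of the job per hour
Combined rate: 1/2 + 1/12 = 7/12 per hour
Time = 1 / (7/12) = 12/7 hours (≈ 1.71 hours)

12/7 hours


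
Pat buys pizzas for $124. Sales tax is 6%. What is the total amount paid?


Calculate the tax:
6% of $124 = $7.44
Add tax to price:
$124 + $7.44 = $131.44

$131.44


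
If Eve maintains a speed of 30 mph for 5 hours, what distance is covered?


Use the formula: distance = speed x time
Speed = 30 mph, Time = 5 hours
30 x 5 = 150 miles

150 miles


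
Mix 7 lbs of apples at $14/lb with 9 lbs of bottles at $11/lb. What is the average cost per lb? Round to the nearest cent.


Cost of apples:
7 x $14 = $98
Cost of bottles:
9 x $11 = $99
Total cost: $98 + $99 = $197
Total weight: 16 lbs
Average: $197 / 16 = $12.3125 ≈ $12.31/lb

$12.31/lb


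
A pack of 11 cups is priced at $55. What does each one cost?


Total cost: $55
Number of items: 11
Unit price: $55 / 11 = $5

$5


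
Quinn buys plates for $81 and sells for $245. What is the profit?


Selling price = $245
Cost price = $81
Profit = selling price - cost price:
Profit = $245 - $81 = $164

$164


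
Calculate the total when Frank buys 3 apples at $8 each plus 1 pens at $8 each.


Cost of apples:
3 x $8 = $24
Cost of pens:
1 x $8 = $8
Add both:
$24 + $8 = $32

$32


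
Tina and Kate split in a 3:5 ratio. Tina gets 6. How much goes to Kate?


Find the multiplier:
6 / 3 = 2
Apply to Kate's share:
5 x 2 = 10

10


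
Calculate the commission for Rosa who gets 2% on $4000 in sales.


Convert rate to decimal:
2% = 0.02
Multiply by sales:
$4000 x 0.02 = $80

$80


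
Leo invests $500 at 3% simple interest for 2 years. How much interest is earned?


Use the formula I = P x R x T / 100
P x R x T = 500 x 3 x 2 = 3000
I = 3000 / 100 = $30

$30


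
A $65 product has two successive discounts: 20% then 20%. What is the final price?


First discount:
20% of $65 = $13
Price after first discount:
$65 - $13 = $52
Second discount:
20% of $52 = $10.40
Final price:
$52 - $10.40 = $41.60

$41.60


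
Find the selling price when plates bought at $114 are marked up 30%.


Calculate the markup amount:
30% of $114 = $34.20
Add to cost:
$114 + $34.20 = $148.20

$148.20


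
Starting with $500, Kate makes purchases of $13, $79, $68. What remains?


Add up expenses:
$13 + $79 + $68 = $160
Subtract from budget:
$500 - $160 = $340

$340


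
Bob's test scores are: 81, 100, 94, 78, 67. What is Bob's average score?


Add the scores:
81 + 100 + 94 + 78 + 67 = 420
Divide by the number of tests:
420 / 5 = 84

84


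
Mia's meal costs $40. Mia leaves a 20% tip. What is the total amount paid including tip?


Calculate the tip:
20% of $40 = $8
Add tip to meal cost:
$40 + $8 = $48

$48


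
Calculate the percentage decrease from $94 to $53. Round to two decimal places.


Find the absolute change:
|53 - 94| = 41
Divide by original and multiply by 100:
41 / 94 x 100 = 43.6170...% ≈ 43.62%

43.62%


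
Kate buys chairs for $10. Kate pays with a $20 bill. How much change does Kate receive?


Start with the amount paid:
$20
Subtract the price:
$20 - $10 = $10

$10


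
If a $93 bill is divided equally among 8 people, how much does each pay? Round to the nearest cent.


Total bill: $93
Number of people: 8
Each pays: $93 / 8 = $11.625 ≈ $11.63

$11.63


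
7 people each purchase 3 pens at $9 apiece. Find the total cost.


Cost per person:
3 x $9 = $27
Group total:
7 x $27 = $189

$189


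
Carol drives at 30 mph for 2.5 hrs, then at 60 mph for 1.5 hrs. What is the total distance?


Leg 1 distance:
30 x 2.5 = 75 miles
Leg 2 distance:
60 x 1.5 = 90 miles
Total distance:
75 + 90 = 165 miles

165 miles


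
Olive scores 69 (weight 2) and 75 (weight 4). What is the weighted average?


Weighted sum:
2 x 69 + 4 x 75 = 438
Total weight:
2 + 4 = 6
Weighted average:
438 / 6 = 73

73


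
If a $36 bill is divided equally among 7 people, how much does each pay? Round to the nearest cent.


Total bill: $36
Number of people: 7
Each pays: $36 / 7 = $5.1428... ≈ $5.14

$5.14


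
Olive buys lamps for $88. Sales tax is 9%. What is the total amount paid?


Calculate the tax:
9% of $88 = $7.92
Add tax to price:
$88 + $7.92 = $95.92

$95.92


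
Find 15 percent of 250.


Convert percentage to decimal:
15% = 0.15
Multiply:
250 x 0.15 = 37.5

37.5


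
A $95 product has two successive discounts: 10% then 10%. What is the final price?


First discount:
10% of $95 = $9.50
Price after first discount:
$95 - $9.50 = $85.50
Second discount:
10% of $85.50 = $8.55
Final price:
$85.50 - $8.55 = $76.95

$76.95


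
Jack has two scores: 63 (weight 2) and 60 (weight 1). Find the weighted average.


Weighted sum:
2 x 63 + 1 x 60 = 186
Total weight:
2 + 1 = 3
Weighted average:
186 / 3 = 62

62


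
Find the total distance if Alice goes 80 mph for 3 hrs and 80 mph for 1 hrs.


Leg 1 distance:
80 x 3 = 240 miles
Leg 2 distance:
80 x 1 = 80 miles
Total distance:
240 + 80 = 320 miles

320 miles


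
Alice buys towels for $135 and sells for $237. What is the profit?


Selling price = $237
Cost price = $135
Profit = selling price - cost price:
Profit = $237 - $135 = $102

$102


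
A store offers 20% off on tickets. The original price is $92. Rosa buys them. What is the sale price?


Calculate the discount amount:
20% of $92 = $18.40
Subtract from original:
$92 - $18.40 = $73.60

$73.60


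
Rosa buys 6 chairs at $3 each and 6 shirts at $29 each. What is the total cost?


Cost of chairs:
6 x $3 = $18
Cost of shirts:
6 x $29 = $174
Add both:
$18 + $174 = $192

$192


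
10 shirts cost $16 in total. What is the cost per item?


Total cost: $16
Number of items: 10
Unit price: $16 / 10 = $1.60

$1.60


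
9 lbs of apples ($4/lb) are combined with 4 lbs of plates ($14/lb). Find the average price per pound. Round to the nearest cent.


Cost of apples:
9 x $4 = $36
Cost of plates:
4 x $14 = $56
Total cost: $36 + $56 = $92
Total weight: 13 lbs
Average: $92 / 13 = $7.0769... ≈ $7.08/lb

$7.08/lb


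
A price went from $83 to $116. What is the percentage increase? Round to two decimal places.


Find the absolute change:
|116 - 83| = 33
Divide by original and multiply by 100:
33 / 83 x 100 = 39.7590...% ≈ 39.76%

39.76%


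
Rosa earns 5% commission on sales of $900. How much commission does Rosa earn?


Convert rate to decimal:
5% = 0.05
Multiply by sales:
$900 x 0.05 = $45

$45


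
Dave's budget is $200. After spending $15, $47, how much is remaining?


Add up expenses:
$15 + $47 = $62
Subtract from budget:
$200 - $62 = $138

$138


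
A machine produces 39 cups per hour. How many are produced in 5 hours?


Production rate: 39 cups per hour
Time: 5 hours
Total: 39 x 5 = 195 cups

195 cups


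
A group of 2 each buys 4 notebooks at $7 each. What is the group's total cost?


Cost per person:
4 x $7 = $28
Group total:
2 x $28 = $56

$56


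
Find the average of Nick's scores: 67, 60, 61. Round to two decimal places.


Add the scores:
67 + 60 + 61 = 188
Divide by the number of tests:
188 / 3 = 62.6666... ≈ 62.67

62.67


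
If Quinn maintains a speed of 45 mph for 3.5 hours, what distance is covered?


Use the formula: distance = speed x time
Speed = 45 mph, Time = 3.5 hours
45 x 3.5 = 157.5 miles

157.5 miles


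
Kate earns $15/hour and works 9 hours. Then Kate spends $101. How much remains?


Calculate earnings:
9 x $15 = $135
Subtract spending:
$135 - $101 = $34

$34


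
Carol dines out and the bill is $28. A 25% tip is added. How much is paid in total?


Calculate the tip:
25% of $28 = $7
Add tip to meal cost:
$28 + $7 = $35

$35


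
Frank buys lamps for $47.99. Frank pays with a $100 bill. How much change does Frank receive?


Start with the amount paid:
$100
Subtract the price:
$100 - $47.99 = $52.01

$52.01


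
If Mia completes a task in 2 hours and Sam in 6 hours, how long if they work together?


Mia's rate: 1/2 of the job per hour
Sam's rate: 1/6 of the job per hour
Combined rate: 1/2 + 1/6 = 2/3 per hour
Time = 1 / (2/3) = 3/2 = 1.5 hours

1.5 hours


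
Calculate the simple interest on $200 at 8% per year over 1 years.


Use the formula I = P x R x T / 100
P x R x T = 200 x 8 x 1 = 1600
I = 1600 / 100 = $16

$16


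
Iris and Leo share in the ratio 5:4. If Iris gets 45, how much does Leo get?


Find the multiplier:
45 / 5 = 9
Apply to Leo's share:
4 x 9 = 36

36


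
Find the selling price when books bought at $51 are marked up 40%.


Calculate the markup amount:
40% of $51 = $20.40
Add to cost:
$51 + $20.40 = $71.40

$71.40


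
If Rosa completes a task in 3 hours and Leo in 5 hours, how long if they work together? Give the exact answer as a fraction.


Rosa's rate: 1/3 of the job per hour
Leo's rate: 1/5 of the job per hour
Combined rate: 1/3 + 1/5 = 8/15 per hour
Time = 1 / (8/15) = 15/8 hours (≈ 1.88 hours)

15/8 hours


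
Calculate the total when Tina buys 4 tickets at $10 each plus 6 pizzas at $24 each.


Cost of tickets:
4 x $10 = $40
Cost of pizzas:
6 x $24 = $144
Add both:
$40 + $144 = $184

$184


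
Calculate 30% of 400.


Convert percentage to decimal:
30% = 0.3
Multiply:
400 x 0.3 = 120

120


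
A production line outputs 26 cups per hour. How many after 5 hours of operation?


Production rate: 26 cups per hour
Time: 5 hours
Total: 26 x 5 = 130 cups

130 cups


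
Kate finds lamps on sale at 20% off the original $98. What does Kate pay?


Calculate the discount amount:
20% of $98 = $19.60
Subtract from original:
$98 - $19.60 = $78.40

$78.40


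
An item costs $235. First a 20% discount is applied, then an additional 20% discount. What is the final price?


First discount:
20% of $235 = $47
Price after first discount:
$235 - $47 = $188
Second discount:
20% of $188 = $37.60
Final price:
$188 - $37.60 = $150.40

$150.40


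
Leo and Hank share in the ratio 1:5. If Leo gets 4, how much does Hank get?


Find the multiplier:
4 / 1 = 4
Apply to Hank's share:
5 x 4 = 20

20


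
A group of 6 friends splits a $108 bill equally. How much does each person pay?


Total bill: $108
Number of people: 6
Each pays: $108 / 6 = $18

$18


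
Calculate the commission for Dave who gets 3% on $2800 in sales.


Convert rate to decimal:
3% = 0.03
Multiply by sales:
$2800 x 0.03 = $84

$84


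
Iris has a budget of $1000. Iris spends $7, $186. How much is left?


Add up expenses:
$7 + $186 = $193
Subtract from budget:
$1000 - $193 = $807

$807


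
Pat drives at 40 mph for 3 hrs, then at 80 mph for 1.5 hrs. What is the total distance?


Leg 1 distance:
40 x 3 = 120 miles
Leg 2 distance:
80 x 1.5 = 120 miles
Total distance:
120 + 120 = 240 miles

240 miles


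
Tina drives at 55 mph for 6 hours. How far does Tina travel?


Use the formula: distance = speed x time
Speed = 55 mph, Time = 6 hours
55 x 6 = 330 miles

330 miles


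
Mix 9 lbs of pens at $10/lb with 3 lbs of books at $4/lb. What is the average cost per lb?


Cost of pens:
9 x $10 = $90
Cost of books:
3 x $4 = $12
Total cost: $90 + $12 = $102
Total weight: 12 lbs
Average: $102 / 12 = $8.50/lb

$8.50/lb


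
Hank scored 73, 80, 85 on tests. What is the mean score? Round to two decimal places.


Add the scores:
73 + 80 + 85 = 238
Divide by the number of tests:
238 / 3 = 79.3333... ≈ 79.33

79.33


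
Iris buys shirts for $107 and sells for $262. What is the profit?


Selling price = $262
Cost price = $107
Profit = selling price - cost price:
Profit = $262 - $107 = $155

$155


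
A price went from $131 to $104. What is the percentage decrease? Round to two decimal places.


Find the absolute change:
|104 - 131| = 27
Divide by original and multiply by 100:
27 / 131 x 100 = 20.6106...% ≈ 20.61%

20.61%


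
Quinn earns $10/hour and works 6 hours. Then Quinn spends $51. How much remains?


Calculate earnings:
6 x $10 = $60
Subtract spending:
$60 - $51 = $9

$9


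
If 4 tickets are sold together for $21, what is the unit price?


Total cost: $21
Number of items: 4
Unit price: $21 / 4 = $5.25

$5.25


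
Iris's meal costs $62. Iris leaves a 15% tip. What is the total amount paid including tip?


Calculate the tip:
15% of $62 = $9.30
Add tip to meal cost:
$62 + $9.30 = $71.30

$71.30


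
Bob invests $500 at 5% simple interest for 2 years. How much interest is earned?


Use the formula I = P x R x T / 100
P x R x T = 500 x 5 x 2 = 5000
I = 5000 / 100 = $50

$50


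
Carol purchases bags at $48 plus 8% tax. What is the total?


Calculate the tax:
8% of $48 = $3.84
Add tax to price:
$48 + $3.84 = $51.84

$51.84


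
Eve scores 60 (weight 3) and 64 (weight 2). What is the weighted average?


Weighted sum:
3 x 60 + 2 x 64 = 308
Total weight:
3 + 2 = 5
Weighted average:
308 / 5 = 61.6

61.6


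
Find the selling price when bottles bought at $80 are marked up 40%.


Calculate the markup amount:
40% of $80 = $32
Add to cost:
$80 + $32 = $112

$112


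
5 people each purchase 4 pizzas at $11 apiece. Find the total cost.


Cost per person:
4 x $11 = $44
Group total:
5 x $44 = $220

$220


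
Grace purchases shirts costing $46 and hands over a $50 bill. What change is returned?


Start with the amount paid:
$50
Subtract the price:
$50 - $46 = $4

$4


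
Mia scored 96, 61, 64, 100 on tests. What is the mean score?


Add the scores:
96 + 61 + 64 + 100 = 321
Divide by the number of tests:
321 / 4 = 80.25

80.25


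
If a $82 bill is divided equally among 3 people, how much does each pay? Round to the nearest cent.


Total bill: $82
Number of people: 3
Each pays: $82 / 3 = $27.3333... ≈ $27.33

$27.33


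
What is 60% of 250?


Convert percentage to decimal:
60% = 0.6
Multiply:
250 x 0.6 = 150

150


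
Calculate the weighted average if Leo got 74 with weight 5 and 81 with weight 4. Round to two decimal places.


Weighted sum:
5 x 74 + 4 x 81 = 694
Total weight:
5 + 4 = 9
Weighted average:
694 / 9 = 77.1111... ≈ 77.11

77.11


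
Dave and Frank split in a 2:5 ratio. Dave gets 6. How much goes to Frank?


Find the multiplier:
6 / 2 = 3
Apply to Frank's share:
5 x 3 = 15

15


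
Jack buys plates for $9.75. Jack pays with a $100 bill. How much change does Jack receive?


Start with the amount paid:
$100
Subtract the price:
$100 - $9.75 = $90.25

$90.25


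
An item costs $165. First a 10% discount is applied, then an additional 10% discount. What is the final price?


First discount:
10% of $165 = $16.50
Price after first discount:
$165 - $16.50 = $148.50
Second discount:
10% of $148.50 = $14.85
Final price:
$148.50 - $14.85 = $133.65

$133.65


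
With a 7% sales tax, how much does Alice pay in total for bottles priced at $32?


Calculate the tax:
7% of $32 = $2.24
Add tax to price:
$32 + $2.24 = $34.24

$34.24


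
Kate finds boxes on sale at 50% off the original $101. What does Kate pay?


Calculate the discount amount:
50% of $101 = $50.50
Subtract from original:
$101 - $50.50 = $50.50

$50.50


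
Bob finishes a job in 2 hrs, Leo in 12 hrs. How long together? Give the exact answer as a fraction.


Bob's rate: 1/2 of the job per hour
Leo's rate: 1/12 of the job per hour
Combined rate: 1/2 + 1/12 = 7/12 per hour
Time = 1 / (7/12) = 12/7 hours (≈ 1.71 hours)

12/7 hours


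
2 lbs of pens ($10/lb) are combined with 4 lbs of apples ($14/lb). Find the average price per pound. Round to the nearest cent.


Cost of pens:
2 x $10 = $20
Cost of apples:
4 x $14 = $56
Total cost: $20 + $56 = $76
Total weight: 6 lbs
Average: $76 / 6 = $12.6666... ≈ $12.67/lb

$12.67/lb


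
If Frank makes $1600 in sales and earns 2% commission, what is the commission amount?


Convert rate to decimal:
2% = 0.02
Multiply by sales:
$1600 x 0.02 = $32

$32


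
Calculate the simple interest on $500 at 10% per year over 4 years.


Use the formula I = P x R x T / 100
P x R x T = 500 x 10 x 4 = 20000
I = 20000 / 100 = $200

$200


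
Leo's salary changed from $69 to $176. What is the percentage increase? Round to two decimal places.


Find the absolute change:
|176 - 69| = 107
Divide by original and multiply by 100:
107 / 69 x 100 = 155.0724...% ≈ 155.07%

155.07%


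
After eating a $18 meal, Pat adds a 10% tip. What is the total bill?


Calculate the tip:
10% of $18 = $1.80
Add tip to meal cost:
$18 + $1.80 = $19.80

$19.80


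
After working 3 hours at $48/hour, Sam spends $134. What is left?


Calculate earnings:
3 x $48 = $144
Subtract spending:
$144 - $134 = $10

$10


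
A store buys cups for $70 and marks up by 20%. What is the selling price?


Calculate the markup amount:
20% of $70 = $14
Add to cost:
$70 + $14 = $84

$84


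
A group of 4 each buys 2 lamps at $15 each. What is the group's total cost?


Cost per person:
2 x $15 = $30
Group total:
4 x $30 = $120

$120


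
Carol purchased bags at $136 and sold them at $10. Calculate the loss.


Selling price = $10
Cost price = $136
Loss = cost price - selling price:
Loss = $136 - $10 = $126

$126


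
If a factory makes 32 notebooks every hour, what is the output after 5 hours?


Production rate: 32 notebooks per hour
Time: 5 hours
Total: 32 x 5 = 160 notebooks

160 notebooks


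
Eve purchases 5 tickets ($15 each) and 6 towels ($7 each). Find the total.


Cost of tickets:
5 x $15 = $75
Cost of towels:
6 x $7 = $42
Add both:
$75 + $42 = $117

$117


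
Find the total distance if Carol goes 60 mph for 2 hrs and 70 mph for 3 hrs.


Leg 1 distance:
60 x 2 = 120 miles
Leg 2 distance:
70 x 3 = 210 miles
Total distance:
120 + 210 = 330 miles

330 miles


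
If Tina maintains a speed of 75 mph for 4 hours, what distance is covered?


Use the formula: distance = speed x time
Speed = 75 mph, Time = 4 hours
75 x 4 = 300 miles

300 miles


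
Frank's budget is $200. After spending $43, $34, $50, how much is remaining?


Add up expenses:
$43 + $34 + $50 = $127
Subtract from budget:
$200 - $127 = $73

$73


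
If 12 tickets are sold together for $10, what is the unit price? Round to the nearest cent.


Total cost: $10
Number of items: 12
Unit price: $10 / 12 = $0.8333... ≈ $0.83

$0.83


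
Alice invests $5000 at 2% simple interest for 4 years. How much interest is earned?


Use the formula I = P x R x T / 100
P x R x T = 5000 x 2 x 4 = 40000
I = 40000 / 100 = $400

$400


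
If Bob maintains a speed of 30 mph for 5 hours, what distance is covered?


Use the formula: distance = speed x time
Speed = 30 mph, Time = 5 hours
30 x 5 = 150 miles

150 miles
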